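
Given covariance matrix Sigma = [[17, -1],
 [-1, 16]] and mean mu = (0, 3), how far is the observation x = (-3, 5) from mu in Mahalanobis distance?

Step 1 — centre the observation: (x - mu) = (-3, 2).

Step 2 — invert Sigma. det(Sigma) = 17·16 - (-1)² = 271.
  Sigma^{-1} = (1/det) · [[d, -b], [-b, a]] = [[0.059, 0.0037],
 [0.0037, 0.0627]].

Step 3 — form the quadratic (x - mu)^T · Sigma^{-1} · (x - mu):
  Sigma^{-1} · (x - mu) = (-0.1697, 0.1144).
  (x - mu)^T · [Sigma^{-1} · (x - mu)] = (-3)·(-0.1697) + (2)·(0.1144) = 0.738.

Step 4 — take square root: d = √(0.738) ≈ 0.8591.

d(x, mu) = √(0.738) ≈ 0.8591


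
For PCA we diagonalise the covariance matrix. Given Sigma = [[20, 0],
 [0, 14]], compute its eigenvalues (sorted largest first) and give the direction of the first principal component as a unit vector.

Step 1 — characteristic polynomial of 2×2 Sigma:
  det(Sigma - λI) = λ² - trace · λ + det = 0.
  trace = 20 + 14 = 34, det = 20·14 - (0)² = 280.
Step 2 — discriminant:
  Δ = trace² - 4·det = 1156 - 1120 = 36.
Step 3 — eigenvalues:
  λ = (trace ± √Δ)/2 = (34 ± 6)/2,
  λ_1 = 20,  λ_2 = 14.

Step 4 — unit eigenvector for λ_1: Sigma is diagonal, so its eigenvectors are the coordinate axes. λ_1 = 20 is the diagonal entry on the first coordinate axis, hence
  v_1 = (1, 0) (||v_1|| = 1).

λ_1 = 20,  λ_2 = 14;  v_1 ≈ (1, 0)


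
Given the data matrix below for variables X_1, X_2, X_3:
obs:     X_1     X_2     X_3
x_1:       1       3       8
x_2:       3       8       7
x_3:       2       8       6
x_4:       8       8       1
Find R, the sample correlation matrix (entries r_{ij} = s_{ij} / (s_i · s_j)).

Step 1 — column means:
  mean(X_1) = (1 + 3 + 2 + 8) / 4 = 14/4 = 3.5
  mean(X_2) = (3 + 8 + 8 + 8) / 4 = 27/4 = 6.75
  mean(X_3) = (8 + 7 + 6 + 1) / 4 = 22/4 = 5.5

Step 2 — sample variances and covariances s[i,j] = (1/(n-1)) · Σ_k (x_{k,i} - mean_i) · (x_{k,j} - mean_j), with n-1 = 3:
  s[X_1,X_1] = ((-2.5)·(-2.5) + (-0.5)·(-0.5) + (-1.5)·(-1.5) + (4.5)·(4.5)) / 3 = 29/3 = 9.6667
  s[X_1,X_2] = ((-2.5)·(-3.75) + (-0.5)·(1.25) + (-1.5)·(1.25) + (4.5)·(1.25)) / 3 = 12.5/3 = 4.1667
  s[X_1,X_3] = ((-2.5)·(2.5) + (-0.5)·(1.5) + (-1.5)·(0.5) + (4.5)·(-4.5)) / 3 = -28/3 = -9.3333
  s[X_2,X_2] = ((-3.75)·(-3.75) + (1.25)·(1.25) + (1.25)·(1.25) + (1.25)·(1.25)) / 3 = 18.75/3 = 6.25
  s[X_2,X_3] = ((-3.75)·(2.5) + (1.25)·(1.5) + (1.25)·(0.5) + (1.25)·(-4.5)) / 3 = -12.5/3 = -4.1667
  s[X_3,X_3] = ((2.5)·(2.5) + (1.5)·(1.5) + (0.5)·(0.5) + (-4.5)·(-4.5)) / 3 = 29/3 = 9.6667
  Sample standard deviations s_i = √(s[i,i]):
  s(X_1) = √(9.6667) = 3.1091
  s(X_2) = √(6.25) = 2.5
  s(X_3) = √(9.6667) = 3.1091

Step 3 — r_{ij} = s_{ij} / (s_i · s_j):
  r[X_1,X_1] = 1 (diagonal).
  r[X_1,X_2] = 4.1667 / (3.1091 · 2.5) = 4.1667 / 7.7728 = 0.5361
  r[X_1,X_3] = -9.3333 / (3.1091 · 3.1091) = -9.3333 / 9.6667 = -0.9655
  r[X_2,X_2] = 1 (diagonal).
  r[X_2,X_3] = -4.1667 / (2.5 · 3.1091) = -4.1667 / 7.7728 = -0.5361
  r[X_3,X_3] = 1 (diagonal).

R is symmetric with unit diagonal. Assembling:

R = [[1, 0.5361, -0.9655],
 [0.5361, 1, -0.5361],
 [-0.9655, -0.5361, 1]]


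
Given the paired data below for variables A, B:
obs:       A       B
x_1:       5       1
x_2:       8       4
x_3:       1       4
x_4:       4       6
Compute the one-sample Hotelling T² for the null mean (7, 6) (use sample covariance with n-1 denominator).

Step 1 — sample mean vector:
  mean(A) = (5 + 8 + 1 + 4) / 4 = 18/4 = 4.5
  mean(B) = (1 + 4 + 4 + 6) / 4 = 15/4 = 3.75
  x̄ = (4.5, 3.75),  deviation x̄ - mu_0 = (4.5, 3.75) - (7, 6) = (-2.5, -2.25).

Step 2 — sample covariance matrix, S[i,j] = (1/(n-1)) · Σ_k (x_{k,i} - mean_i) · (x_{k,j} - mean_j), divisor n-1 = 3:
  S[A,A] = ((0.5)·(0.5) + (3.5)·(3.5) + (-3.5)·(-3.5) + (-0.5)·(-0.5)) / 3 = 25/3 = 8.3333
  S[A,B] = ((0.5)·(-2.75) + (3.5)·(0.25) + (-3.5)·(0.25) + (-0.5)·(2.25)) / 3 = -2.5/3 = -0.8333
  S[B,B] = ((-2.75)·(-2.75) + (0.25)·(0.25) + (0.25)·(0.25) + (2.25)·(2.25)) / 3 = 12.75/3 = 4.25
  S = [[8.3333, -0.8333],
 [-0.8333, 4.25]].

Step 3 — invert S. det(S) = 8.3333·4.25 - (-0.8333)² = 34.7222.
  S^{-1} = (1/det) · [[d, -b], [-b, a]] = [[0.1224, 0.024],
 [0.024, 0.24]].

Step 4 — quadratic form (x̄ - mu_0)^T · S^{-1} · (x̄ - mu_0):
  S^{-1} · (x̄ - mu_0) = (-0.36, -0.6),
  (x̄ - mu_0)^T · [...] = (-2.5)·(-0.36) + (-2.25)·(-0.6) = 2.25.

Step 5 — scale by n: T² = 4 · 2.25 = 9.

T² ≈ 9


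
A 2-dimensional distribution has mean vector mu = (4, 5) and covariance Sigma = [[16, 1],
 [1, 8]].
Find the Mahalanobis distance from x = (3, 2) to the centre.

Step 1 — centre the observation: (x - mu) = (-1, -3).

Step 2 — invert Sigma. det(Sigma) = 16·8 - (1)² = 127.
  Sigma^{-1} = (1/det) · [[d, -b], [-b, a]] = [[0.063, -0.0079],
 [-0.0079, 0.126]].

Step 3 — form the quadratic (x - mu)^T · Sigma^{-1} · (x - mu):
  Sigma^{-1} · (x - mu) = (-0.0394, -0.3701).
  (x - mu)^T · [Sigma^{-1} · (x - mu)] = (-1)·(-0.0394) + (-3)·(-0.3701) = 1.1496.

Step 4 — take square root: d = √(1.1496) ≈ 1.0722.

d(x, mu) = √(1.1496) ≈ 1.0722


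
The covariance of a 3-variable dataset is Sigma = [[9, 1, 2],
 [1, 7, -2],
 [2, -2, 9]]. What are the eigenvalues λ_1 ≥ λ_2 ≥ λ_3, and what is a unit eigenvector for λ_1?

Step 1 — characteristic polynomial p(λ) = det(λI - Sigma) = λ³ - tr·λ² + c_1·λ - det, where tr = trace, c_1 = sum of the principal 2×2 minors, det = det(Sigma):
  tr = 9 + 7 + 9 = 25,
  c_1 = (9·7 - (1)²) + (9·9 - (2)²) + (7·9 - (-2)²) = 62 + 77 + 59 = 198,
  det = 9·(7·9 - (-2)²) - (1)·((1)·9 - (-2)·(2)) + (2)·((1)·(-2) - 7·(2)) = 9·(59) - (1)·(13) + (2)·(-16) = 486.
  So p(λ) = λ³ - 25λ² + 198λ - 486.
Step 2 — look for an integer root (rational root theorem: any rational root is an integer divisor of 486). Testing λ = 9:
  p(9) = 729 - 2025 + 1782 - 486 = 0  ✓
  Dividing out (λ - 9): p(λ) = (λ - 9)(λ² - 16λ + 54).
Step 3 — remaining eigenvalues from the quadratic λ² - 16λ + 54 = 0:
  Δ = 16² - 4·54 = 256 - 216 = 40,  λ = (16 ± √40)/2 = (16 ± 6.3246)/2 ≈ 11.1623 or 4.8377.
  Sorted: λ_1 = 11.1623,  λ_2 = 9,  λ_3 = 4.8377  (check: sum = 25 = tr ✓).

Step 4 — unit eigenvector for λ_1 ≈ 11.1623: v spans the null space of (Sigma - λ_1 I), whose rows are
  r_1 = (-2.1623, 1, 2),  r_2 = (1, -4.1623, -2),  r_3 = (2, -2, -2.1623).
  v is orthogonal to every row, so take v ∝ r_1 × r_2 = ((1)·(-2) - (2)·(-4.1623), (2)·(1) - (-2.1623)·(-2), (-2.1623)·(-4.1623) - (1)·(1)) ≈ (6.3246, -2.3246, 8).
  Let u = (6.3246, -2.3246, 8).
  ||u|| = √((6.3246)² + (-2.3246)² + (8)²) = √(109.4036) ≈ 10.4596,  v_1 = u/||u|| ≈ (0.6047, -0.2222, 0.7648) (||v_1|| = 1).

λ_1 = 11.1623,  λ_2 = 9,  λ_3 = 4.8377;  v_1 ≈ (0.6047, -0.2222, 0.7648)


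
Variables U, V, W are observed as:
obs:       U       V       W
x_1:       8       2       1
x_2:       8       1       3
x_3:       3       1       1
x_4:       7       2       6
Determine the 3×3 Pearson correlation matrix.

Step 1 — column means:
  mean(U) = (8 + 8 + 3 + 7) / 4 = 26/4 = 6.5
  mean(V) = (2 + 1 + 1 + 2) / 4 = 6/4 = 1.5
  mean(W) = (1 + 3 + 1 + 6) / 4 = 11/4 = 2.75

Step 2 — sample variances and covariances s[i,j] = (1/(n-1)) · Σ_k (x_{k,i} - mean_i) · (x_{k,j} - mean_j), with n-1 = 3:
  s[U,U] = ((1.5)·(1.5) + (1.5)·(1.5) + (-3.5)·(-3.5) + (0.5)·(0.5)) / 3 = 17/3 = 5.6667
  s[U,V] = ((1.5)·(0.5) + (1.5)·(-0.5) + (-3.5)·(-0.5) + (0.5)·(0.5)) / 3 = 2/3 = 0.6667
  s[U,W] = ((1.5)·(-1.75) + (1.5)·(0.25) + (-3.5)·(-1.75) + (0.5)·(3.25)) / 3 = 5.5/3 = 1.8333
  s[V,V] = ((0.5)·(0.5) + (-0.5)·(-0.5) + (-0.5)·(-0.5) + (0.5)·(0.5)) / 3 = 1/3 = 0.3333
  s[V,W] = ((0.5)·(-1.75) + (-0.5)·(0.25) + (-0.5)·(-1.75) + (0.5)·(3.25)) / 3 = 1.5/3 = 0.5
  s[W,W] = ((-1.75)·(-1.75) + (0.25)·(0.25) + (-1.75)·(-1.75) + (3.25)·(3.25)) / 3 = 16.75/3 = 5.5833
  Sample standard deviations s_i = √(s[i,i]):
  s(U) = √(5.6667) = 2.3805
  s(V) = √(0.3333) = 0.5774
  s(W) = √(5.5833) = 2.3629

Step 3 — r_{ij} = s_{ij} / (s_i · s_j):
  r[U,U] = 1 (diagonal).
  r[U,V] = 0.6667 / (2.3805 · 0.5774) = 0.6667 / 1.3744 = 0.4851
  r[U,W] = 1.8333 / (2.3805 · 2.3629) = 1.8333 / 5.6248 = 0.3259
  r[V,V] = 1 (diagonal).
  r[V,W] = 0.5 / (0.5774 · 2.3629) = 0.5 / 1.3642 = 0.3665
  r[W,W] = 1 (diagonal).

R is symmetric with unit diagonal. Assembling:

R = [[1, 0.4851, 0.3259],
 [0.4851, 1, 0.3665],
 [0.3259, 0.3665, 1]]


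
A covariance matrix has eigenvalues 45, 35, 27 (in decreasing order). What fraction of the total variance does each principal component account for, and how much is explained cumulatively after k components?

Step 1 — total variance = trace(Sigma) = Σ λ_i = 45 + 35 + 27 = 107.

Step 2 — fraction explained by component i = λ_i / Σ λ:
  PC1: 45/107 = 0.4206
  PC2: 35/107 = 0.3271
  PC3: 27/107 = 0.2523

Step 3 — cumulative fraction after k components = (λ_1 + ... + λ_k) / Σ λ:
  k = 1: 45/107 = 0.4206
  k = 2: (45 + 35)/107 = 80/107 = 0.7477
  k = 3: (45 + 35 + 27)/107 = 107/107 = 1

Summary (fraction, with percent):

explained: PC1 0.4206 (42.06%), PC2 0.3271 (32.71%), PC3 0.2523 (25.23%);  cumulative: 0.4206, 0.7477, 1


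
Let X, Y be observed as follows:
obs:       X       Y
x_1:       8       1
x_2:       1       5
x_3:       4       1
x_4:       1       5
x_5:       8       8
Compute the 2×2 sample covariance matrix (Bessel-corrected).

Step 1 — column means:
  mean(X) = (8 + 1 + 4 + 1 + 8) / 5 = 22/5 = 4.4
  mean(Y) = (1 + 5 + 1 + 5 + 8) / 5 = 20/5 = 4

Step 2 — sample covariance S[i,j] = (1/(n-1)) · Σ_k (x_{k,i} - mean_i) · (x_{k,j} - mean_j), with n-1 = 4.
  S[X,X] = ((3.6)·(3.6) + (-3.4)·(-3.4) + (-0.4)·(-0.4) + (-3.4)·(-3.4) + (3.6)·(3.6)) / 4 = 49.2/4 = 12.3
  S[X,Y] = ((3.6)·(-3) + (-3.4)·(1) + (-0.4)·(-3) + (-3.4)·(1) + (3.6)·(4)) / 4 = -2/4 = -0.5
  S[Y,Y] = ((-3)·(-3) + (1)·(1) + (-3)·(-3) + (1)·(1) + (4)·(4)) / 4 = 36/4 = 9

S is symmetric (S[j,i] = S[i,j]). Assembling:

S = [[12.3, -0.5],
 [-0.5, 9]]


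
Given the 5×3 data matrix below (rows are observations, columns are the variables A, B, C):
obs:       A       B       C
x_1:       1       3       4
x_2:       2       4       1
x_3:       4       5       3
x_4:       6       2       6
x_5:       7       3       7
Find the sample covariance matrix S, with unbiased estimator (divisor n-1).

Step 1 — column means:
  mean(A) = (1 + 2 + 4 + 6 + 7) / 5 = 20/5 = 4
  mean(B) = (3 + 4 + 5 + 2 + 3) / 5 = 17/5 = 3.4
  mean(C) = (4 + 1 + 3 + 6 + 7) / 5 = 21/5 = 4.2

Step 2 — sample covariance S[i,j] = (1/(n-1)) · Σ_k (x_{k,i} - mean_i) · (x_{k,j} - mean_j), with n-1 = 4.
  S[A,A] = ((-3)·(-3) + (-2)·(-2) + (0)·(0) + (2)·(2) + (3)·(3)) / 4 = 26/4 = 6.5
  S[A,B] = ((-3)·(-0.4) + (-2)·(0.6) + (0)·(1.6) + (2)·(-1.4) + (3)·(-0.4)) / 4 = -4/4 = -1
  S[A,C] = ((-3)·(-0.2) + (-2)·(-3.2) + (0)·(-1.2) + (2)·(1.8) + (3)·(2.8)) / 4 = 19/4 = 4.75
  S[B,B] = ((-0.4)·(-0.4) + (0.6)·(0.6) + (1.6)·(1.6) + (-1.4)·(-1.4) + (-0.4)·(-0.4)) / 4 = 5.2/4 = 1.3
  S[B,C] = ((-0.4)·(-0.2) + (0.6)·(-3.2) + (1.6)·(-1.2) + (-1.4)·(1.8) + (-0.4)·(2.8)) / 4 = -7.4/4 = -1.85
  S[C,C] = ((-0.2)·(-0.2) + (-3.2)·(-3.2) + (-1.2)·(-1.2) + (1.8)·(1.8) + (2.8)·(2.8)) / 4 = 22.8/4 = 5.7

S is symmetric (S[j,i] = S[i,j]). Assembling:

S = [[6.5, -1, 4.75],
 [-1, 1.3, -1.85],
 [4.75, -1.85, 5.7]]


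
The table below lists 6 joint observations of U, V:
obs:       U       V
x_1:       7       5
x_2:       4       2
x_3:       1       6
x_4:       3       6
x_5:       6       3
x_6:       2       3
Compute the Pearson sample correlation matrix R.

Step 1 — column means:
  mean(U) = (7 + 4 + 1 + 3 + 6 + 2) / 6 = 23/6 = 3.8333
  mean(V) = (5 + 2 + 6 + 6 + 3 + 3) / 6 = 25/6 = 4.1667

Step 2 — sample variances and covariances s[i,j] = (1/(n-1)) · Σ_k (x_{k,i} - mean_i) · (x_{k,j} - mean_j), with n-1 = 5:
  s[U,U] = ((3.1667)·(3.1667) + (0.1667)·(0.1667) + (-2.8333)·(-2.8333) + (-0.8333)·(-0.8333) + (2.1667)·(2.1667) + (-1.8333)·(-1.8333)) / 5 = 26.8333/5 = 5.3667
  s[U,V] = ((3.1667)·(0.8333) + (0.1667)·(-2.1667) + (-2.8333)·(1.8333) + (-0.8333)·(1.8333) + (2.1667)·(-1.1667) + (-1.8333)·(-1.1667)) / 5 = -4.8333/5 = -0.9667
  s[V,V] = ((0.8333)·(0.8333) + (-2.1667)·(-2.1667) + (1.8333)·(1.8333) + (1.8333)·(1.8333) + (-1.1667)·(-1.1667) + (-1.1667)·(-1.1667)) / 5 = 14.8333/5 = 2.9667
  Sample standard deviations s_i = √(s[i,i]):
  s(U) = √(5.3667) = 2.3166
  s(V) = √(2.9667) = 1.7224

Step 3 — r_{ij} = s_{ij} / (s_i · s_j):
  r[U,U] = 1 (diagonal).
  r[U,V] = -0.9667 / (2.3166 · 1.7224) = -0.9667 / 3.9901 = -0.2423
  r[V,V] = 1 (diagonal).

R is symmetric with unit diagonal. Assembling:

R = [[1, -0.2423],
 [-0.2423, 1]]


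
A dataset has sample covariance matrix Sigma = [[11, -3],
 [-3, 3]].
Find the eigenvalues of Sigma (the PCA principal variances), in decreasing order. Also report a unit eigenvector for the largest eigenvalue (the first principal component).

Step 1 — characteristic polynomial of 2×2 Sigma:
  det(Sigma - λI) = λ² - trace · λ + det = 0.
  trace = 11 + 3 = 14, det = 11·3 - (-3)² = 24.
Step 2 — discriminant:
  Δ = trace² - 4·det = 196 - 96 = 100.
Step 3 — eigenvalues:
  λ = (trace ± √Δ)/2 = (14 ± 10)/2,
  λ_1 = 12,  λ_2 = 2.

Step 4 — unit eigenvector for λ_1: solve (Sigma - λ_1 I)v = 0. First row:
  (11 - 12)·v_x + (-3)·v_y = 0, i.e. (-1)·v_x + (-3)·v_y = 0,
  so v ∝ (b, λ_1 - a) = (-3, 1); multiply by -1 so the first entry is positive: u = (3, -1).
  ||u|| = √((3)² + (-1)²) = √(10) ≈ 3.1623,
  v_1 = u/||u|| ≈ (0.9487, -0.3162) (||v_1|| = 1).

λ_1 = 12,  λ_2 = 2;  v_1 ≈ (0.9487, -0.3162)


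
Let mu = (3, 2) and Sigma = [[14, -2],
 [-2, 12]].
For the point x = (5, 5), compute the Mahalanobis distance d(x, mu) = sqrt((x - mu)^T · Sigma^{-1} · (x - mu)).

Step 1 — centre the observation: (x - mu) = (2, 3).

Step 2 — invert Sigma. det(Sigma) = 14·12 - (-2)² = 164.
  Sigma^{-1} = (1/det) · [[d, -b], [-b, a]] = [[0.0732, 0.0122],
 [0.0122, 0.0854]].

Step 3 — form the quadratic (x - mu)^T · Sigma^{-1} · (x - mu):
  Sigma^{-1} · (x - mu) = (0.1829, 0.2805).
  (x - mu)^T · [Sigma^{-1} · (x - mu)] = (2)·(0.1829) + (3)·(0.2805) = 1.2073.

Step 4 — take square root: d = √(1.2073) ≈ 1.0988.

d(x, mu) = √(1.2073) ≈ 1.0988


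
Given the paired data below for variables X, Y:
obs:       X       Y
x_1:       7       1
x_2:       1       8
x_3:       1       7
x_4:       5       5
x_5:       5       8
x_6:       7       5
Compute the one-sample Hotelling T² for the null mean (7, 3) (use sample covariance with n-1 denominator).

Step 1 — sample mean vector:
  mean(X) = (7 + 1 + 1 + 5 + 5 + 7) / 6 = 26/6 = 4.3333
  mean(Y) = (1 + 8 + 7 + 5 + 8 + 5) / 6 = 34/6 = 5.6667
  x̄ = (4.3333, 5.6667),  deviation x̄ - mu_0 = (4.3333, 5.6667) - (7, 3) = (-2.6667, 2.6667).

Step 2 — sample covariance matrix, S[i,j] = (1/(n-1)) · Σ_k (x_{k,i} - mean_i) · (x_{k,j} - mean_j), divisor n-1 = 5:
  S[X,X] = ((2.6667)·(2.6667) + (-3.3333)·(-3.3333) + (-3.3333)·(-3.3333) + (0.6667)·(0.6667) + (0.6667)·(0.6667) + (2.6667)·(2.6667)) / 5 = 37.3333/5 = 7.4667
  S[X,Y] = ((2.6667)·(-4.6667) + (-3.3333)·(2.3333) + (-3.3333)·(1.3333) + (0.6667)·(-0.6667) + (0.6667)·(2.3333) + (2.6667)·(-0.6667)) / 5 = -25.3333/5 = -5.0667
  S[Y,Y] = ((-4.6667)·(-4.6667) + (2.3333)·(2.3333) + (1.3333)·(1.3333) + (-0.6667)·(-0.6667) + (2.3333)·(2.3333) + (-0.6667)·(-0.6667)) / 5 = 35.3333/5 = 7.0667
  S = [[7.4667, -5.0667],
 [-5.0667, 7.0667]].

Step 3 — invert S. det(S) = 7.4667·7.0667 - (-5.0667)² = 27.0933.
  S^{-1} = (1/det) · [[d, -b], [-b, a]] = [[0.2608, 0.187],
 [0.187, 0.2756]].

Step 4 — quadratic form (x̄ - mu_0)^T · S^{-1} · (x̄ - mu_0):
  S^{-1} · (x̄ - mu_0) = (-0.1969, 0.2362),
  (x̄ - mu_0)^T · [...] = (-2.6667)·(-0.1969) + (2.6667)·(0.2362) = 1.1549.

Step 5 — scale by n: T² = 6 · 1.1549 = 6.9291.

T² ≈ 6.9291


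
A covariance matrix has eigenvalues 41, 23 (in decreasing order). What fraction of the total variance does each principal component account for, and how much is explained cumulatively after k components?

Step 1 — total variance = trace(Sigma) = Σ λ_i = 41 + 23 = 64.

Step 2 — fraction explained by component i = λ_i / Σ λ:
  PC1: 41/64 = 0.6406
  PC2: 23/64 = 0.3594

Step 3 — cumulative fraction after k components = (λ_1 + ... + λ_k) / Σ λ:
  k = 1: 41/64 = 0.6406
  k = 2: (41 + 23)/64 = 64/64 = 1

Summary (fraction, with percent):

explained: PC1 0.6406 (64.06%), PC2 0.3594 (35.94%);  cumulative: 0.6406, 1


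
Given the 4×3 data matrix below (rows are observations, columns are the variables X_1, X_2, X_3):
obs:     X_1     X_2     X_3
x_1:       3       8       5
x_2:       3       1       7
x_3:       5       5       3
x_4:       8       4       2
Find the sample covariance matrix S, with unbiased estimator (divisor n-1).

Step 1 — column means:
  mean(X_1) = (3 + 3 + 5 + 8) / 4 = 19/4 = 4.75
  mean(X_2) = (8 + 1 + 5 + 4) / 4 = 18/4 = 4.5
  mean(X_3) = (5 + 7 + 3 + 2) / 4 = 17/4 = 4.25

Step 2 — sample covariance S[i,j] = (1/(n-1)) · Σ_k (x_{k,i} - mean_i) · (x_{k,j} - mean_j), with n-1 = 3.
  S[X_1,X_1] = ((-1.75)·(-1.75) + (-1.75)·(-1.75) + (0.25)·(0.25) + (3.25)·(3.25)) / 3 = 16.75/3 = 5.5833
  S[X_1,X_2] = ((-1.75)·(3.5) + (-1.75)·(-3.5) + (0.25)·(0.5) + (3.25)·(-0.5)) / 3 = -1.5/3 = -0.5
  S[X_1,X_3] = ((-1.75)·(0.75) + (-1.75)·(2.75) + (0.25)·(-1.25) + (3.25)·(-2.25)) / 3 = -13.75/3 = -4.5833
  S[X_2,X_2] = ((3.5)·(3.5) + (-3.5)·(-3.5) + (0.5)·(0.5) + (-0.5)·(-0.5)) / 3 = 25/3 = 8.3333
  S[X_2,X_3] = ((3.5)·(0.75) + (-3.5)·(2.75) + (0.5)·(-1.25) + (-0.5)·(-2.25)) / 3 = -6.5/3 = -2.1667
  S[X_3,X_3] = ((0.75)·(0.75) + (2.75)·(2.75) + (-1.25)·(-1.25) + (-2.25)·(-2.25)) / 3 = 14.75/3 = 4.9167

S is symmetric (S[j,i] = S[i,j]). Assembling:

S = [[5.5833, -0.5, -4.5833],
 [-0.5, 8.3333, -2.1667],
 [-4.5833, -2.1667, 4.9167]]


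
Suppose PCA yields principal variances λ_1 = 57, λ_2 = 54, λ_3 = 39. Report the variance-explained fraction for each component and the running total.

Step 1 — total variance = trace(Sigma) = Σ λ_i = 57 + 54 + 39 = 150.

Step 2 — fraction explained by component i = λ_i / Σ λ:
  PC1: 57/150 = 0.38
  PC2: 54/150 = 0.36
  PC3: 39/150 = 0.26

Step 3 — cumulative fraction after k components = (λ_1 + ... + λ_k) / Σ λ:
  k = 1: 57/150 = 0.38
  k = 2: (57 + 54)/150 = 111/150 = 0.74
  k = 3: (57 + 54 + 39)/150 = 150/150 = 1

Summary (fraction, with percent):

explained: PC1 0.38 (38%), PC2 0.36 (36%), PC3 0.26 (26%);  cumulative: 0.38, 0.74, 1


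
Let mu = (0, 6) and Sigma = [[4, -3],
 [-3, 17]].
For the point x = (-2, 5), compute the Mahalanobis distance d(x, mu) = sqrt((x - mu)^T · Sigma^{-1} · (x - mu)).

Step 1 — centre the observation: (x - mu) = (-2, -1).

Step 2 — invert Sigma. det(Sigma) = 4·17 - (-3)² = 59.
  Sigma^{-1} = (1/det) · [[d, -b], [-b, a]] = [[0.2881, 0.0508],
 [0.0508, 0.0678]].

Step 3 — form the quadratic (x - mu)^T · Sigma^{-1} · (x - mu):
  Sigma^{-1} · (x - mu) = (-0.6271, -0.1695).
  (x - mu)^T · [Sigma^{-1} · (x - mu)] = (-2)·(-0.6271) + (-1)·(-0.1695) = 1.4237.

Step 4 — take square root: d = √(1.4237) ≈ 1.1932.

d(x, mu) = √(1.4237) ≈ 1.1932


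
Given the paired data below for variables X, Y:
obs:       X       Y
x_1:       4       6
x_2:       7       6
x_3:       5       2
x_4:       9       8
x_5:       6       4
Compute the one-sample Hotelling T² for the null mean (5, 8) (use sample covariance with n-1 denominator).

Step 1 — sample mean vector:
  mean(X) = (4 + 7 + 5 + 9 + 6) / 5 = 31/5 = 6.2
  mean(Y) = (6 + 6 + 2 + 8 + 4) / 5 = 26/5 = 5.2
  x̄ = (6.2, 5.2),  deviation x̄ - mu_0 = (6.2, 5.2) - (5, 8) = (1.2, -2.8).

Step 2 — sample covariance matrix, S[i,j] = (1/(n-1)) · Σ_k (x_{k,i} - mean_i) · (x_{k,j} - mean_j), divisor n-1 = 4:
  S[X,X] = ((-2.2)·(-2.2) + (0.8)·(0.8) + (-1.2)·(-1.2) + (2.8)·(2.8) + (-0.2)·(-0.2)) / 4 = 14.8/4 = 3.7
  S[X,Y] = ((-2.2)·(0.8) + (0.8)·(0.8) + (-1.2)·(-3.2) + (2.8)·(2.8) + (-0.2)·(-1.2)) / 4 = 10.8/4 = 2.7
  S[Y,Y] = ((0.8)·(0.8) + (0.8)·(0.8) + (-3.2)·(-3.2) + (2.8)·(2.8) + (-1.2)·(-1.2)) / 4 = 20.8/4 = 5.2
  S = [[3.7, 2.7],
 [2.7, 5.2]].

Step 3 — invert S. det(S) = 3.7·5.2 - (2.7)² = 11.95.
  S^{-1} = (1/det) · [[d, -b], [-b, a]] = [[0.4351, -0.2259],
 [-0.2259, 0.3096]].

Step 4 — quadratic form (x̄ - mu_0)^T · S^{-1} · (x̄ - mu_0):
  S^{-1} · (x̄ - mu_0) = (1.1548, -1.1381),
  (x̄ - mu_0)^T · [...] = (1.2)·(1.1548) + (-2.8)·(-1.1381) = 4.5724.

Step 5 — scale by n: T² = 5 · 4.5724 = 22.8619.

T² ≈ 22.8619


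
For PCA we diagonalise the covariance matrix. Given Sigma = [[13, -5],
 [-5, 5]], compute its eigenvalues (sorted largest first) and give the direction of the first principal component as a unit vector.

Step 1 — characteristic polynomial of 2×2 Sigma:
  det(Sigma - λI) = λ² - trace · λ + det = 0.
  trace = 13 + 5 = 18, det = 13·5 - (-5)² = 40.
Step 2 — discriminant:
  Δ = trace² - 4·det = 324 - 160 = 164.
Step 3 — eigenvalues:
  λ = (trace ± √Δ)/2 = (18 ± 12.8062)/2,
  λ_1 = 15.4031,  λ_2 = 2.5969.

Step 4 — unit eigenvector for λ_1: solve (Sigma - λ_1 I)v = 0. First row:
  (13 - 15.4031)·v_x + (-5)·v_y = 0, i.e. (-2.4031)·v_x + (-5)·v_y = 0,
  so v ∝ (b, λ_1 - a) = (-5, 2.4031); multiply by -1 so the first entry is positive: u = (5, -2.4031).
  ||u|| = √((5)² + (-2.4031)²) = √(30.775) ≈ 5.5475,
  v_1 = u/||u|| ≈ (0.9013, -0.4332) (||v_1|| = 1).

λ_1 = 15.4031,  λ_2 = 2.5969;  v_1 ≈ (0.9013, -0.4332)


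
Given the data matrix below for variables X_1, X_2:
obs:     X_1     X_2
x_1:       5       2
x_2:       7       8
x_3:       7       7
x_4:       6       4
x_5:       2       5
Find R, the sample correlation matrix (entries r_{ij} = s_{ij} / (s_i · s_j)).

Step 1 — column means:
  mean(X_1) = (5 + 7 + 7 + 6 + 2) / 5 = 27/5 = 5.4
  mean(X_2) = (2 + 8 + 7 + 4 + 5) / 5 = 26/5 = 5.2

Step 2 — sample variances and covariances s[i,j] = (1/(n-1)) · Σ_k (x_{k,i} - mean_i) · (x_{k,j} - mean_j), with n-1 = 4:
  s[X_1,X_1] = ((-0.4)·(-0.4) + (1.6)·(1.6) + (1.6)·(1.6) + (0.6)·(0.6) + (-3.4)·(-3.4)) / 4 = 17.2/4 = 4.3
  s[X_1,X_2] = ((-0.4)·(-3.2) + (1.6)·(2.8) + (1.6)·(1.8) + (0.6)·(-1.2) + (-3.4)·(-0.2)) / 4 = 8.6/4 = 2.15
  s[X_2,X_2] = ((-3.2)·(-3.2) + (2.8)·(2.8) + (1.8)·(1.8) + (-1.2)·(-1.2) + (-0.2)·(-0.2)) / 4 = 22.8/4 = 5.7
  Sample standard deviations s_i = √(s[i,i]):
  s(X_1) = √(4.3) = 2.0736
  s(X_2) = √(5.7) = 2.3875

Step 3 — r_{ij} = s_{ij} / (s_i · s_j):
  r[X_1,X_1] = 1 (diagonal).
  r[X_1,X_2] = 2.15 / (2.0736 · 2.3875) = 2.15 / 4.9508 = 0.4343
  r[X_2,X_2] = 1 (diagonal).

R is symmetric with unit diagonal. Assembling:

R = [[1, 0.4343],
 [0.4343, 1]]


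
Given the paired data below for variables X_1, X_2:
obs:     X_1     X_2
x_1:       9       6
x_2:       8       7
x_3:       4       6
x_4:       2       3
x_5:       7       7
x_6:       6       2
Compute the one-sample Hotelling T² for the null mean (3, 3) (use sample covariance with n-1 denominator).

Step 1 — sample mean vector:
  mean(X_1) = (9 + 8 + 4 + 2 + 7 + 6) / 6 = 36/6 = 6
  mean(X_2) = (6 + 7 + 6 + 3 + 7 + 2) / 6 = 31/6 = 5.1667
  x̄ = (6, 5.1667),  deviation x̄ - mu_0 = (6, 5.1667) - (3, 3) = (3, 2.1667).

Step 2 — sample covariance matrix, S[i,j] = (1/(n-1)) · Σ_k (x_{k,i} - mean_i) · (x_{k,j} - mean_j), divisor n-1 = 5:
  S[X_1,X_1] = ((3)·(3) + (2)·(2) + (-2)·(-2) + (-4)·(-4) + (1)·(1) + (0)·(0)) / 5 = 34/5 = 6.8
  S[X_1,X_2] = ((3)·(0.8333) + (2)·(1.8333) + (-2)·(0.8333) + (-4)·(-2.1667) + (1)·(1.8333) + (0)·(-3.1667)) / 5 = 15/5 = 3
  S[X_2,X_2] = ((0.8333)·(0.8333) + (1.8333)·(1.8333) + (0.8333)·(0.8333) + (-2.1667)·(-2.1667) + (1.8333)·(1.8333) + (-3.1667)·(-3.1667)) / 5 = 22.8333/5 = 4.5667
  S = [[6.8, 3],
 [3, 4.5667]].

Step 3 — invert S. det(S) = 6.8·4.5667 - (3)² = 22.0533.
  S^{-1} = (1/det) · [[d, -b], [-b, a]] = [[0.2071, -0.136],
 [-0.136, 0.3083]].

Step 4 — quadratic form (x̄ - mu_0)^T · S^{-1} · (x̄ - mu_0):
  S^{-1} · (x̄ - mu_0) = (0.3265, 0.26),
  (x̄ - mu_0)^T · [...] = (3)·(0.3265) + (2.1667)·(0.26) = 1.5427.

Step 5 — scale by n: T² = 6 · 1.5427 = 9.2563.

T² ≈ 9.2563


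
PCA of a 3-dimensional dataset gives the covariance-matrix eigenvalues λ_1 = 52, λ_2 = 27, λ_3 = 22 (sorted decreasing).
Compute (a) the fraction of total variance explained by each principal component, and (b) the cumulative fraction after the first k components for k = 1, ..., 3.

Step 1 — total variance = trace(Sigma) = Σ λ_i = 52 + 27 + 22 = 101.

Step 2 — fraction explained by component i = λ_i / Σ λ:
  PC1: 52/101 = 0.5149
  PC2: 27/101 = 0.2673
  PC3: 22/101 = 0.2178

Step 3 — cumulative fraction after k components = (λ_1 + ... + λ_k) / Σ λ:
  k = 1: 52/101 = 0.5149
  k = 2: (52 + 27)/101 = 79/101 = 0.7822
  k = 3: (52 + 27 + 22)/101 = 101/101 = 1

Summary (fraction, with percent):

explained: PC1 0.5149 (51.49%), PC2 0.2673 (26.73%), PC3 0.2178 (21.78%);  cumulative: 0.5149, 0.7822, 1


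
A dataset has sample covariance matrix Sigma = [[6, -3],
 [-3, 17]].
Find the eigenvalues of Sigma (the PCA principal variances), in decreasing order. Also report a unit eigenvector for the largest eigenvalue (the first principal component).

Step 1 — characteristic polynomial of 2×2 Sigma:
  det(Sigma - λI) = λ² - trace · λ + det = 0.
  trace = 6 + 17 = 23, det = 6·17 - (-3)² = 93.
Step 2 — discriminant:
  Δ = trace² - 4·det = 529 - 372 = 157.
Step 3 — eigenvalues:
  λ = (trace ± √Δ)/2 = (23 ± 12.53)/2,
  λ_1 = 17.765,  λ_2 = 5.235.

Step 4 — unit eigenvector for λ_1: solve (Sigma - λ_1 I)v = 0. First row:
  (6 - 17.765)·v_x + (-3)·v_y = 0, i.e. (-11.765)·v_x + (-3)·v_y = 0,
  so v ∝ (b, λ_1 - a) = (-3, 11.765); multiply by -1 so the first entry is positive: u = (3, -11.765).
  ||u|| = √((3)² + (-11.765)²) = √(147.4148) ≈ 12.1414,
  v_1 = u/||u|| ≈ (0.2471, -0.969) (||v_1|| = 1).

λ_1 = 17.765,  λ_2 = 5.235;  v_1 ≈ (0.2471, -0.969)


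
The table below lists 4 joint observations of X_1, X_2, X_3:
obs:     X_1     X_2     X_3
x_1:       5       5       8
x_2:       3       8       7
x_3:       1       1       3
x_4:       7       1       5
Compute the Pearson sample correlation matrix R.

Step 1 — column means:
  mean(X_1) = (5 + 3 + 1 + 7) / 4 = 16/4 = 4
  mean(X_2) = (5 + 8 + 1 + 1) / 4 = 15/4 = 3.75
  mean(X_3) = (8 + 7 + 3 + 5) / 4 = 23/4 = 5.75

Step 2 — sample variances and covariances s[i,j] = (1/(n-1)) · Σ_k (x_{k,i} - mean_i) · (x_{k,j} - mean_j), with n-1 = 3:
  s[X_1,X_1] = ((1)·(1) + (-1)·(-1) + (-3)·(-3) + (3)·(3)) / 3 = 20/3 = 6.6667
  s[X_1,X_2] = ((1)·(1.25) + (-1)·(4.25) + (-3)·(-2.75) + (3)·(-2.75)) / 3 = -3/3 = -1
  s[X_1,X_3] = ((1)·(2.25) + (-1)·(1.25) + (-3)·(-2.75) + (3)·(-0.75)) / 3 = 7/3 = 2.3333
  s[X_2,X_2] = ((1.25)·(1.25) + (4.25)·(4.25) + (-2.75)·(-2.75) + (-2.75)·(-2.75)) / 3 = 34.75/3 = 11.5833
  s[X_2,X_3] = ((1.25)·(2.25) + (4.25)·(1.25) + (-2.75)·(-2.75) + (-2.75)·(-0.75)) / 3 = 17.75/3 = 5.9167
  s[X_3,X_3] = ((2.25)·(2.25) + (1.25)·(1.25) + (-2.75)·(-2.75) + (-0.75)·(-0.75)) / 3 = 14.75/3 = 4.9167
  Sample standard deviations s_i = √(s[i,i]):
  s(X_1) = √(6.6667) = 2.582
  s(X_2) = √(11.5833) = 3.4034
  s(X_3) = √(4.9167) = 2.2174

Step 3 — r_{ij} = s_{ij} / (s_i · s_j):
  r[X_1,X_1] = 1 (diagonal).
  r[X_1,X_2] = -1 / (2.582 · 3.4034) = -1 / 8.7876 = -0.1138
  r[X_1,X_3] = 2.3333 / (2.582 · 2.2174) = 2.3333 / 5.7252 = 0.4076
  r[X_2,X_2] = 1 (diagonal).
  r[X_2,X_3] = 5.9167 / (3.4034 · 2.2174) = 5.9167 / 7.5466 = 0.784
  r[X_3,X_3] = 1 (diagonal).

R is symmetric with unit diagonal. Assembling:

R = [[1, -0.1138, 0.4076],
 [-0.1138, 1, 0.784],
 [0.4076, 0.784, 1]]


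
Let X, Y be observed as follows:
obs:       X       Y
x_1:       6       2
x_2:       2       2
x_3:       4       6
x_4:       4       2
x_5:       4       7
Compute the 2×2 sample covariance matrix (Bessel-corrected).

Step 1 — column means:
  mean(X) = (6 + 2 + 4 + 4 + 4) / 5 = 20/5 = 4
  mean(Y) = (2 + 2 + 6 + 2 + 7) / 5 = 19/5 = 3.8

Step 2 — sample covariance S[i,j] = (1/(n-1)) · Σ_k (x_{k,i} - mean_i) · (x_{k,j} - mean_j), with n-1 = 4.
  S[X,X] = ((2)·(2) + (-2)·(-2) + (0)·(0) + (0)·(0) + (0)·(0)) / 4 = 8/4 = 2
  S[X,Y] = ((2)·(-1.8) + (-2)·(-1.8) + (0)·(2.2) + (0)·(-1.8) + (0)·(3.2)) / 4 = 0/4 = 0
  S[Y,Y] = ((-1.8)·(-1.8) + (-1.8)·(-1.8) + (2.2)·(2.2) + (-1.8)·(-1.8) + (3.2)·(3.2)) / 4 = 24.8/4 = 6.2

S is symmetric (S[j,i] = S[i,j]). Assembling:

S = [[2, 0],
 [0, 6.2]]


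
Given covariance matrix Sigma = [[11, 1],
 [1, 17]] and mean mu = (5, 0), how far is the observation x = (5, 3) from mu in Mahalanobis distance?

Step 1 — centre the observation: (x - mu) = (0, 3).

Step 2 — invert Sigma. det(Sigma) = 11·17 - (1)² = 186.
  Sigma^{-1} = (1/det) · [[d, -b], [-b, a]] = [[0.0914, -0.0054],
 [-0.0054, 0.0591]].

Step 3 — form the quadratic (x - mu)^T · Sigma^{-1} · (x - mu):
  Sigma^{-1} · (x - mu) = (-0.0161, 0.1774).
  (x - mu)^T · [Sigma^{-1} · (x - mu)] = (0)·(-0.0161) + (3)·(0.1774) = 0.5323.

Step 4 — take square root: d = √(0.5323) ≈ 0.7296.

d(x, mu) = √(0.5323) ≈ 0.7296


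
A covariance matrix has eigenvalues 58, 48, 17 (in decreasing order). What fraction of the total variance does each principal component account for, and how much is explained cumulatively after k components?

Step 1 — total variance = trace(Sigma) = Σ λ_i = 58 + 48 + 17 = 123.

Step 2 — fraction explained by component i = λ_i / Σ λ:
  PC1: 58/123 = 0.4715
  PC2: 48/123 = 0.3902
  PC3: 17/123 = 0.1382

Step 3 — cumulative fraction after k components = (λ_1 + ... + λ_k) / Σ λ:
  k = 1: 58/123 = 0.4715
  k = 2: (58 + 48)/123 = 106/123 = 0.8618
  k = 3: (58 + 48 + 17)/123 = 123/123 = 1

Summary (fraction, with percent):

explained: PC1 0.4715 (47.15%), PC2 0.3902 (39.02%), PC3 0.1382 (13.82%);  cumulative: 0.4715, 0.8618, 1


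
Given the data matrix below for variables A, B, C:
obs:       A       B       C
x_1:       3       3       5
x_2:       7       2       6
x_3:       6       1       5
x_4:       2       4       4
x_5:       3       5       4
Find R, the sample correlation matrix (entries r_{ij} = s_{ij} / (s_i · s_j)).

Step 1 — column means:
  mean(A) = (3 + 7 + 6 + 2 + 3) / 5 = 21/5 = 4.2
  mean(B) = (3 + 2 + 1 + 4 + 5) / 5 = 15/5 = 3
  mean(C) = (5 + 6 + 5 + 4 + 4) / 5 = 24/5 = 4.8

Step 2 — sample variances and covariances s[i,j] = (1/(n-1)) · Σ_k (x_{k,i} - mean_i) · (x_{k,j} - mean_j), with n-1 = 4:
  s[A,A] = ((-1.2)·(-1.2) + (2.8)·(2.8) + (1.8)·(1.8) + (-2.2)·(-2.2) + (-1.2)·(-1.2)) / 4 = 18.8/4 = 4.7
  s[A,B] = ((-1.2)·(0) + (2.8)·(-1) + (1.8)·(-2) + (-2.2)·(1) + (-1.2)·(2)) / 4 = -11/4 = -2.75
  s[A,C] = ((-1.2)·(0.2) + (2.8)·(1.2) + (1.8)·(0.2) + (-2.2)·(-0.8) + (-1.2)·(-0.8)) / 4 = 6.2/4 = 1.55
  s[B,B] = ((0)·(0) + (-1)·(-1) + (-2)·(-2) + (1)·(1) + (2)·(2)) / 4 = 10/4 = 2.5
  s[B,C] = ((0)·(0.2) + (-1)·(1.2) + (-2)·(0.2) + (1)·(-0.8) + (2)·(-0.8)) / 4 = -4/4 = -1
  s[C,C] = ((0.2)·(0.2) + (1.2)·(1.2) + (0.2)·(0.2) + (-0.8)·(-0.8) + (-0.8)·(-0.8)) / 4 = 2.8/4 = 0.7
  Sample standard deviations s_i = √(s[i,i]):
  s(A) = √(4.7) = 2.1679
  s(B) = √(2.5) = 1.5811
  s(C) = √(0.7) = 0.8367

Step 3 — r_{ij} = s_{ij} / (s_i · s_j):
  r[A,A] = 1 (diagonal).
  r[A,B] = -2.75 / (2.1679 · 1.5811) = -2.75 / 3.4278 = -0.8023
  r[A,C] = 1.55 / (2.1679 · 0.8367) = 1.55 / 1.8138 = 0.8545
  r[B,B] = 1 (diagonal).
  r[B,C] = -1 / (1.5811 · 0.8367) = -1 / 1.3229 = -0.7559
  r[C,C] = 1 (diagonal).

R is symmetric with unit diagonal. Assembling:

R = [[1, -0.8023, 0.8545],
 [-0.8023, 1, -0.7559],
 [0.8545, -0.7559, 1]]


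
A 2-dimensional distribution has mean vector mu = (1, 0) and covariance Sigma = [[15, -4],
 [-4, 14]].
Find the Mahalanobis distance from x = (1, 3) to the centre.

Step 1 — centre the observation: (x - mu) = (0, 3).

Step 2 — invert Sigma. det(Sigma) = 15·14 - (-4)² = 194.
  Sigma^{-1} = (1/det) · [[d, -b], [-b, a]] = [[0.0722, 0.0206],
 [0.0206, 0.0773]].

Step 3 — form the quadratic (x - mu)^T · Sigma^{-1} · (x - mu):
  Sigma^{-1} · (x - mu) = (0.0619, 0.232).
  (x - mu)^T · [Sigma^{-1} · (x - mu)] = (0)·(0.0619) + (3)·(0.232) = 0.6959.

Step 4 — take square root: d = √(0.6959) ≈ 0.8342.

d(x, mu) = √(0.6959) ≈ 0.8342


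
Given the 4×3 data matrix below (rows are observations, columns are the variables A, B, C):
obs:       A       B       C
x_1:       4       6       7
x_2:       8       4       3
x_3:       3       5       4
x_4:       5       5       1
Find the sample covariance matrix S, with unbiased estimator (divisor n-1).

Step 1 — column means:
  mean(A) = (4 + 8 + 3 + 5) / 4 = 20/4 = 5
  mean(B) = (6 + 4 + 5 + 5) / 4 = 20/4 = 5
  mean(C) = (7 + 3 + 4 + 1) / 4 = 15/4 = 3.75

Step 2 — sample covariance S[i,j] = (1/(n-1)) · Σ_k (x_{k,i} - mean_i) · (x_{k,j} - mean_j), with n-1 = 3.
  S[A,A] = ((-1)·(-1) + (3)·(3) + (-2)·(-2) + (0)·(0)) / 3 = 14/3 = 4.6667
  S[A,B] = ((-1)·(1) + (3)·(-1) + (-2)·(0) + (0)·(0)) / 3 = -4/3 = -1.3333
  S[A,C] = ((-1)·(3.25) + (3)·(-0.75) + (-2)·(0.25) + (0)·(-2.75)) / 3 = -6/3 = -2
  S[B,B] = ((1)·(1) + (-1)·(-1) + (0)·(0) + (0)·(0)) / 3 = 2/3 = 0.6667
  S[B,C] = ((1)·(3.25) + (-1)·(-0.75) + (0)·(0.25) + (0)·(-2.75)) / 3 = 4/3 = 1.3333
  S[C,C] = ((3.25)·(3.25) + (-0.75)·(-0.75) + (0.25)·(0.25) + (-2.75)·(-2.75)) / 3 = 18.75/3 = 6.25

S is symmetric (S[j,i] = S[i,j]). Assembling:

S = [[4.6667, -1.3333, -2],
 [-1.3333, 0.6667, 1.3333],
 [-2, 1.3333, 6.25]]


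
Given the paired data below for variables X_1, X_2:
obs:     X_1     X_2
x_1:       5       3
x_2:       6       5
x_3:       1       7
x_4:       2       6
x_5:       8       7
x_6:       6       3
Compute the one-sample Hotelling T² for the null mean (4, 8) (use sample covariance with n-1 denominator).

Step 1 — sample mean vector:
  mean(X_1) = (5 + 6 + 1 + 2 + 8 + 6) / 6 = 28/6 = 4.6667
  mean(X_2) = (3 + 5 + 7 + 6 + 7 + 3) / 6 = 31/6 = 5.1667
  x̄ = (4.6667, 5.1667),  deviation x̄ - mu_0 = (4.6667, 5.1667) - (4, 8) = (0.6667, -2.8333).

Step 2 — sample covariance matrix, S[i,j] = (1/(n-1)) · Σ_k (x_{k,i} - mean_i) · (x_{k,j} - mean_j), divisor n-1 = 5:
  S[X_1,X_1] = ((0.3333)·(0.3333) + (1.3333)·(1.3333) + (-3.6667)·(-3.6667) + (-2.6667)·(-2.6667) + (3.3333)·(3.3333) + (1.3333)·(1.3333)) / 5 = 35.3333/5 = 7.0667
  S[X_1,X_2] = ((0.3333)·(-2.1667) + (1.3333)·(-0.1667) + (-3.6667)·(1.8333) + (-2.6667)·(0.8333) + (3.3333)·(1.8333) + (1.3333)·(-2.1667)) / 5 = -6.6667/5 = -1.3333
  S[X_2,X_2] = ((-2.1667)·(-2.1667) + (-0.1667)·(-0.1667) + (1.8333)·(1.8333) + (0.8333)·(0.8333) + (1.8333)·(1.8333) + (-2.1667)·(-2.1667)) / 5 = 16.8333/5 = 3.3667
  S = [[7.0667, -1.3333],
 [-1.3333, 3.3667]].

Step 3 — invert S. det(S) = 7.0667·3.3667 - (-1.3333)² = 22.0133.
  S^{-1} = (1/det) · [[d, -b], [-b, a]] = [[0.1529, 0.0606],
 [0.0606, 0.321]].

Step 4 — quadratic form (x̄ - mu_0)^T · S^{-1} · (x̄ - mu_0):
  S^{-1} · (x̄ - mu_0) = (-0.0697, -0.8692),
  (x̄ - mu_0)^T · [...] = (0.6667)·(-0.0697) + (-2.8333)·(-0.8692) = 2.4162.

Step 5 — scale by n: T² = 6 · 2.4162 = 14.4973.

T² ≈ 14.4973


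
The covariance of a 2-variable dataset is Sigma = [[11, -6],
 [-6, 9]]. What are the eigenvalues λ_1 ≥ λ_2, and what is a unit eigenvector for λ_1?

Step 1 — characteristic polynomial of 2×2 Sigma:
  det(Sigma - λI) = λ² - trace · λ + det = 0.
  trace = 11 + 9 = 20, det = 11·9 - (-6)² = 63.
Step 2 — discriminant:
  Δ = trace² - 4·det = 400 - 252 = 148.
Step 3 — eigenvalues:
  λ = (trace ± √Δ)/2 = (20 ± 12.1655)/2,
  λ_1 = 16.0828,  λ_2 = 3.9172.

Step 4 — unit eigenvector for λ_1: solve (Sigma - λ_1 I)v = 0. First row:
  (11 - 16.0828)·v_x + (-6)·v_y = 0, i.e. (-5.0828)·v_x + (-6)·v_y = 0,
  so v ∝ (b, λ_1 - a) = (-6, 5.0828); multiply by -1 so the first entry is positive: u = (6, -5.0828).
  ||u|| = √((6)² + (-5.0828)²) = √(61.8345) ≈ 7.8635,
  v_1 = u/||u|| ≈ (0.763, -0.6464) (||v_1|| = 1).

λ_1 = 16.0828,  λ_2 = 3.9172;  v_1 ≈ (0.763, -0.6464)


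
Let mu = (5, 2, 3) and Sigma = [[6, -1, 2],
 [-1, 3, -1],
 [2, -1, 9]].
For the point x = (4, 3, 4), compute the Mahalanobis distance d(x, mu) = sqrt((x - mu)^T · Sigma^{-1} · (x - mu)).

Step 1 — centre the observation: (x - mu) = (-1, 1, 1).

Step 2 — invert Sigma (cofactor / det for 3×3, or solve directly):
  Sigma^{-1} = [[0.1871, 0.0504, -0.036],
 [0.0504, 0.3597, 0.0288],
 [-0.036, 0.0288, 0.1223]].

Step 3 — form the quadratic (x - mu)^T · Sigma^{-1} · (x - mu):
  Sigma^{-1} · (x - mu) = (-0.1727, 0.3381, 0.1871).
  (x - mu)^T · [Sigma^{-1} · (x - mu)] = (-1)·(-0.1727) + (1)·(0.3381) + (1)·(0.1871) = 0.6978.

Step 4 — take square root: d = √(0.6978) ≈ 0.8354.

d(x, mu) = √(0.6978) ≈ 0.8354


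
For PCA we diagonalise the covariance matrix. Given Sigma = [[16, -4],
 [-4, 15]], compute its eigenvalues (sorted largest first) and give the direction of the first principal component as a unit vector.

Step 1 — characteristic polynomial of 2×2 Sigma:
  det(Sigma - λI) = λ² - trace · λ + det = 0.
  trace = 16 + 15 = 31, det = 16·15 - (-4)² = 224.
Step 2 — discriminant:
  Δ = trace² - 4·det = 961 - 896 = 65.
Step 3 — eigenvalues:
  λ = (trace ± √Δ)/2 = (31 ± 8.0623)/2,
  λ_1 = 19.5311,  λ_2 = 11.4689.

Step 4 — unit eigenvector for λ_1: solve (Sigma - λ_1 I)v = 0. First row:
  (16 - 19.5311)·v_x + (-4)·v_y = 0, i.e. (-3.5311)·v_x + (-4)·v_y = 0,
  so v ∝ (b, λ_1 - a) = (-4, 3.5311); multiply by -1 so the first entry is positive: u = (4, -3.5311).
  ||u|| = √((4)² + (-3.5311)²) = √(28.4689) ≈ 5.3356,
  v_1 = u/||u|| ≈ (0.7497, -0.6618) (||v_1|| = 1).

λ_1 = 19.5311,  λ_2 = 11.4689;  v_1 ≈ (0.7497, -0.6618)


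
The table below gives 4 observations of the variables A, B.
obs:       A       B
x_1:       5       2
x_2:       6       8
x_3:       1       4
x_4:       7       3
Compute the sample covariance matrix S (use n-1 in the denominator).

Step 1 — column means:
  mean(A) = (5 + 6 + 1 + 7) / 4 = 19/4 = 4.75
  mean(B) = (2 + 8 + 4 + 3) / 4 = 17/4 = 4.25

Step 2 — sample covariance S[i,j] = (1/(n-1)) · Σ_k (x_{k,i} - mean_i) · (x_{k,j} - mean_j), with n-1 = 3.
  S[A,A] = ((0.25)·(0.25) + (1.25)·(1.25) + (-3.75)·(-3.75) + (2.25)·(2.25)) / 3 = 20.75/3 = 6.9167
  S[A,B] = ((0.25)·(-2.25) + (1.25)·(3.75) + (-3.75)·(-0.25) + (2.25)·(-1.25)) / 3 = 2.25/3 = 0.75
  S[B,B] = ((-2.25)·(-2.25) + (3.75)·(3.75) + (-0.25)·(-0.25) + (-1.25)·(-1.25)) / 3 = 20.75/3 = 6.9167

S is symmetric (S[j,i] = S[i,j]). Assembling:

S = [[6.9167, 0.75],
 [0.75, 6.9167]]


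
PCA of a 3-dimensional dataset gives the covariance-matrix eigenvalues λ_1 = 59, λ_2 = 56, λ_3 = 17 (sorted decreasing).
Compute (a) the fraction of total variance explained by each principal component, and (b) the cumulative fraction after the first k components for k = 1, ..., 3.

Step 1 — total variance = trace(Sigma) = Σ λ_i = 59 + 56 + 17 = 132.

Step 2 — fraction explained by component i = λ_i / Σ λ:
  PC1: 59/132 = 0.447
  PC2: 56/132 = 0.4242
  PC3: 17/132 = 0.1288

Step 3 — cumulative fraction after k components = (λ_1 + ... + λ_k) / Σ λ:
  k = 1: 59/132 = 0.447
  k = 2: (59 + 56)/132 = 115/132 = 0.8712
  k = 3: (59 + 56 + 17)/132 = 132/132 = 1

Summary (fraction, with percent):

explained: PC1 0.447 (44.7%), PC2 0.4242 (42.42%), PC3 0.1288 (12.88%);  cumulative: 0.447, 0.8712, 1


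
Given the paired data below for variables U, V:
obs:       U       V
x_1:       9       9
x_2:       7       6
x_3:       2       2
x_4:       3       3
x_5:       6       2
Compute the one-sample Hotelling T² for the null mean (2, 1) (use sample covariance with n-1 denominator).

Step 1 — sample mean vector:
  mean(U) = (9 + 7 + 2 + 3 + 6) / 5 = 27/5 = 5.4
  mean(V) = (9 + 6 + 2 + 3 + 2) / 5 = 22/5 = 4.4
  x̄ = (5.4, 4.4),  deviation x̄ - mu_0 = (5.4, 4.4) - (2, 1) = (3.4, 3.4).

Step 2 — sample covariance matrix, S[i,j] = (1/(n-1)) · Σ_k (x_{k,i} - mean_i) · (x_{k,j} - mean_j), divisor n-1 = 4:
  S[U,U] = ((3.6)·(3.6) + (1.6)·(1.6) + (-3.4)·(-3.4) + (-2.4)·(-2.4) + (0.6)·(0.6)) / 4 = 33.2/4 = 8.3
  S[U,V] = ((3.6)·(4.6) + (1.6)·(1.6) + (-3.4)·(-2.4) + (-2.4)·(-1.4) + (0.6)·(-2.4)) / 4 = 29.2/4 = 7.3
  S[V,V] = ((4.6)·(4.6) + (1.6)·(1.6) + (-2.4)·(-2.4) + (-1.4)·(-1.4) + (-2.4)·(-2.4)) / 4 = 37.2/4 = 9.3
  S = [[8.3, 7.3],
 [7.3, 9.3]].

Step 3 — invert S. det(S) = 8.3·9.3 - (7.3)² = 23.9.
  S^{-1} = (1/det) · [[d, -b], [-b, a]] = [[0.3891, -0.3054],
 [-0.3054, 0.3473]].

Step 4 — quadratic form (x̄ - mu_0)^T · S^{-1} · (x̄ - mu_0):
  S^{-1} · (x̄ - mu_0) = (0.2845, 0.1423),
  (x̄ - mu_0)^T · [...] = (3.4)·(0.2845) + (3.4)·(0.1423) = 1.451.

Step 5 — scale by n: T² = 5 · 1.451 = 7.2552.

T² ≈ 7.2552
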